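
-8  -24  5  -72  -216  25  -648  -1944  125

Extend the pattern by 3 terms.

-5832, -17496, 625

The slot pattern repeats as AAB (period 3), so there are 2 interleaved tracks.
Track A: -8, -24, -72, -216, -648, -1944 (multiplying by 3 each time).
Track B: 5, 25, 125 (powers 5^1, 5^2, 5^3, …).
Position 10 → track A, term 7 = -5832.
Position 11 → track A, term 8 = -17496.
Position 12 → track B, term 4 = 625.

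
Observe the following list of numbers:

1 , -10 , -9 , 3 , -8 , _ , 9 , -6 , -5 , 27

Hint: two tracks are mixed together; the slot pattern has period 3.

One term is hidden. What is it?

The slot pattern repeats as ABB (period 3), so there are 2 interleaved tracks.
Track A: 1, 3, 9, 27. Geometric, ×3 each step.
Track B: -10, -9, -8, ?, -6, -5. Arithmetic with common difference +1.
Filling track B at index 4 by its rule yields -7.

-7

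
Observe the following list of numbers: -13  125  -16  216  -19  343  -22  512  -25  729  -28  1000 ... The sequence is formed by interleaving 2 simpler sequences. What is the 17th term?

-37

Taking every 2nd term gives 2 separate tracks.
Stream A is -13, -16, -19, -22, -25, -28, which is subtracting 3 each time.
Stream B is 125, 216, 343, 512, 729, 1000, which is the cubes 5³, 6³, 7³, ….
Position 17 → stream A, term 9 = -37.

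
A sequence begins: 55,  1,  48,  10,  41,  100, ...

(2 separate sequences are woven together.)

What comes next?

Odd-indexed and even-indexed terms follow separate rules.
Stream A: 55, 48, 41 (arithmetic with common difference −7).
Stream B: 1, 10, 100 (powers 10^0, 10^1, 10^2, …).
Term 7 comes from stream A (its 4th entry): 34.

34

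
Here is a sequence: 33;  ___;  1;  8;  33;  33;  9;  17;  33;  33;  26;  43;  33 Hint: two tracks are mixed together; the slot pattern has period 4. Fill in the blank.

33

The slot pattern repeats as AABB (period 4), so there are 2 interleaved tracks.
Track A: 33, ?, 33, 33, 33, 33, 33 (always 33).
Track B: 1, 8, 9, 17, 26, 43 (a Fibonacci-like recurrence a_n = a_{n-1} + a_{n-2}).
Filling track A at index 2 by its rule yields 33.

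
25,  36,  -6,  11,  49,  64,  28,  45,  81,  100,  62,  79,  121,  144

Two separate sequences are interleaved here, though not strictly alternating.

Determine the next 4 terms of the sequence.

96, 113, 169, 196

The slot pattern repeats as AABB (period 4), so there are 2 interleaved tracks.
Subsequence A is 25, 36, 49, 64, 81, 100, 121, 144, which is consecutive squares n² from n = 5.
Subsequence B is -6, 11, 28, 45, 62, 79, which is arithmetic with common difference +17.
The 15th slot belongs to subsequence B; its 7th term is 96.
The 16th slot belongs to subsequence B; its 8th term is 113.
The 17th slot belongs to subsequence A; its 9th term is 169.
Position 18 → subsequence A, term 10 = 196.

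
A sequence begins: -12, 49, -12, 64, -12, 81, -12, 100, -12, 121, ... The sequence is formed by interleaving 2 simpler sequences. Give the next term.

The terms cycle through 2 interleaved subsequences.
Subsequence A: -12, -12, -12, -12, -12 — the constant sequence -12.
Subsequence B: 49, 64, 81, 100, 121 — perfect squares starting at 7².
Position 11 → subsequence A, term 6 = -12.

-12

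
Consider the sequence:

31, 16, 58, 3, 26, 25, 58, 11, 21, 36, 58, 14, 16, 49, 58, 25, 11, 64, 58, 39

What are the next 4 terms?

6, 81, 58, 64

The terms cycle through 4 interleaved subsequences.
Track A: 31, 26, 21, 16, 11 — arithmetic, step −5.
Track B: 16, 25, 36, 49, 64 — perfect squares starting at 4².
Track C: 58, 58, 58, 58, 58 — always 58.
Track D: 3, 11, 14, 25, 39 — each term equals the sum of the previous two.
Position 21 → track A, term 6 = 6.
Position 22 falls in track B as its term 6, giving 81.
The 23rd slot belongs to track C; its 6th term is 58.
The 24th slot belongs to track D; its 6th term is 64.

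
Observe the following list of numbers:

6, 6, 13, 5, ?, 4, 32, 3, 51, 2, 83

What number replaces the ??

19

Positions 1, 3, 5, … form one subsequence and positions 2, 4, 6, … form another.
Stream A: 6, 13, ?, 32, 51, 83 — Fibonacci-style (each term is the sum of the two before it).
Stream B: 6, 5, 4, 3, 2 — arithmetic with common difference −1.
The gap is stream A's term 3; the rule gives 19.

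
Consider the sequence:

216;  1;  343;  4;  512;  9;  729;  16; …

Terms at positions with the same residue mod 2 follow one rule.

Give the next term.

1000

The terms cycle through 2 interleaved subsequences.
Stream A = 216, 343, 512, 729: consecutive cubes n³ from n = 6.
Stream B = 1, 4, 9, 16: the squares 1², 2², 3², ….
Position 9 → stream A, term 5 = 1000.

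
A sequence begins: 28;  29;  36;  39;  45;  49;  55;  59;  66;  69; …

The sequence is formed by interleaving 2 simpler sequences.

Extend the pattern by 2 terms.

Odd-indexed and even-indexed terms follow separate rules.
Subsequence A: 28, 36, 45, 55, 66. The triangular numbers T_7, T_8, ….
Subsequence B: 29, 39, 49, 59, 69. Linear: a_n = 19 + 10·n.
Position 11 → subsequence A, term 6 = 78.
The 12th slot belongs to subsequence B; its 6th term is 79.

78, 79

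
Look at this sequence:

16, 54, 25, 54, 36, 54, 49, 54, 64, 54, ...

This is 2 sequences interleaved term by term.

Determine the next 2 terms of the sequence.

81, 54

Split by position mod 2 into 2 tracks.
Track A is 16, 25, 36, 49, 64, which is perfect squares starting at 4².
Track B is 54, 54, 54, 54, 54, which is the constant sequence 54.
Position 11 → track A, term 6 = 81.
Position 12 → track B, term 6 = 54.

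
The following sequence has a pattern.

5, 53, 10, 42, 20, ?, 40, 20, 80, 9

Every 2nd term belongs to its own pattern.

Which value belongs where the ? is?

Odd-indexed and even-indexed terms follow separate rules.
Stream A: 5, 10, 20, 40, 80. Geometric with ratio 2.
Stream B: 53, 42, ?, 20, 9. Arithmetic with common difference −11.
Filling stream B at index 3 by its rule yields 31.

31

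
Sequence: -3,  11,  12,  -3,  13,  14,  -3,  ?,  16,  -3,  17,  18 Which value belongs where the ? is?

15

Positions follow the repeating pattern ABB; grouping by letter gives 2 tracks.
Subsequence A: -3, -3, -3, -3 (the constant sequence -3).
Subsequence B: 11, 12, 13, 14, ?, 16, 17, 18 (arithmetic with common difference +1).
Filling subsequence B at index 5 by its rule yields 15.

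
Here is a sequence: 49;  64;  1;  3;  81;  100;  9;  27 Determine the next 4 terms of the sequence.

The slot pattern repeats as AABB (period 4), so there are 2 interleaved tracks.
Track A = 49, 64, 81, 100: perfect squares starting at 7².
Track B = 1, 3, 9, 27: successive powers of 3.
Term 9 comes from track A (its 5th entry): 121.
Position 10 falls in track A as its term 6, giving 144.
Position 11 falls in track B as its term 5, giving 81.
The 12th slot belongs to track B; its 6th term is 243.

121, 144, 81, 243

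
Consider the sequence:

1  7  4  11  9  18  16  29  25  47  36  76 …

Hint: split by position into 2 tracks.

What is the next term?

Positions 1, 3, 5, … form one subsequence and positions 2, 4, 6, … form another.
Stream A = 1, 4, 9, 16, 25, 36: perfect squares starting at 1².
Stream B = 7, 11, 18, 29, 47, 76: each term equals the sum of the previous two.
Position 13 → stream A, term 7 = 49.

49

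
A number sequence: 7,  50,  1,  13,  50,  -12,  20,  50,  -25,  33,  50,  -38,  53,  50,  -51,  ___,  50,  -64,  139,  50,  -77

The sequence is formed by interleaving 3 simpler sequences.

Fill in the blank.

86

Read the sequence 3 terms at a time; column i is its own pattern.
Track A = 7, 13, 20, 33, 53, ?, 139: each term equals the sum of the previous two.
Track B = 50, 50, 50, 50, 50, 50, 50: the constant sequence 50.
Track C = 1, -12, -25, -38, -51, -64, -77: arithmetic, step −13.
Filling track A at index 6 by its rule yields 86.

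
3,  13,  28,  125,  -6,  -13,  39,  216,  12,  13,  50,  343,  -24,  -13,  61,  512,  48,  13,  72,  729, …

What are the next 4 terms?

-96, -13, 83, 1000

Read the sequence 4 terms at a time; column i is its own pattern.
Track A: 3, -6, 12, -24, 48. A geometric progression (common ratio -2).
Track B: 13, -13, 13, -13, 13. Oscillating between 13 and -13.
Track C: 28, 39, 50, 61, 72. Linear: a_n = 17 + 11·n.
Track D: 125, 216, 343, 512, 729. The cubes 5³, 6³, 7³, ….
Position 21 falls in track A as its term 6, giving -96.
Position 22 → track B, term 6 = -13.
Position 23 → track C, term 6 = 83.
The 24th slot belongs to track D; its 6th term is 1000.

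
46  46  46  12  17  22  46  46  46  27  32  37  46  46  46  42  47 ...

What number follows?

52

Reading positions in blocks of 6 reveals the pattern AAABBB — 2 tracks woven together.
Stream A: 46, 46, 46, 46, 46, 46, 46, 46, 46 (constant 46).
Stream B: 12, 17, 22, 27, 32, 37, 42, 47 (linear: a_n = 7 + 5·n).
Term 18 comes from stream B (its 9th entry): 52.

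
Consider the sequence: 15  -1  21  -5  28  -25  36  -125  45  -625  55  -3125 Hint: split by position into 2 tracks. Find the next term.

Positions 1, 3, 5, … form one subsequence and positions 2, 4, 6, … form another.
Track A is 15, 21, 28, 36, 45, 55, which is triangular numbers starting at T_5.
Track B is -1, -5, -25, -125, -625, -3125, which is multiplying by 5 each time.
Position 13 → track A, term 7 = 66.

66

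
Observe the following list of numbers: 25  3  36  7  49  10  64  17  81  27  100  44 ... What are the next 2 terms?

Positions 1, 3, 5, … form one subsequence and positions 2, 4, 6, … form another.
Track A: 25, 36, 49, 64, 81, 100 — perfect squares starting at 5².
Track B: 3, 7, 10, 17, 27, 44 — each term equals the sum of the previous two.
The 13th slot belongs to track A; its 7th term is 121.
The 14th slot belongs to track B; its 7th term is 71.

121, 71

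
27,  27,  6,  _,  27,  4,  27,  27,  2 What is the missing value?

27

Reading positions in blocks of 3 reveals the pattern AAB — 2 tracks woven together.
Track A: 27, 27, ?, 27, 27, 27 — the constant sequence 27.
Track B: 6, 4, 2 — arithmetic with common difference −2.
The gap is track A's term 3; the rule gives 27.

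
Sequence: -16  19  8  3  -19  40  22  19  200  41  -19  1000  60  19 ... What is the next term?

5000

Read the sequence 3 terms at a time; column i is its own pattern.
Subsequence A: -16, 3, 22, 41, 60. Linear: a_n = -35 + 19·n.
Subsequence B: 19, -19, 19, -19, 19. Alternating ±19.
Subsequence C: 8, 40, 200, 1000. Geometric with ratio 5.
The 15th slot belongs to subsequence C; its 5th term is 5000.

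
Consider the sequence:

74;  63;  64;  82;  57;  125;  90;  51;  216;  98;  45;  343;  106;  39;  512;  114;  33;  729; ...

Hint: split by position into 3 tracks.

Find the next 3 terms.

Read the sequence 3 terms at a time; column i is its own pattern.
Stream A: 74, 82, 90, 98, 106, 114 (linear: a_n = 66 + 8·n).
Stream B: 63, 57, 51, 45, 39, 33 (linear: a_n = 69 − 6·n).
Stream C: 64, 125, 216, 343, 512, 729 (perfect cubes starting at 4³).
Term 19 comes from stream A (its 7th entry): 122.
Position 20 → stream B, term 7 = 27.
Position 21 → stream C, term 7 = 1000.

122, 27, 1000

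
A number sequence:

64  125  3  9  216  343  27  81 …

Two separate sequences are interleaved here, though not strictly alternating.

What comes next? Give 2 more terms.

Reading positions in blocks of 4 reveals the pattern AABB — 2 tracks woven together.
Stream A = 64, 125, 216, 343: perfect cubes starting at 4³.
Stream B = 3, 9, 27, 81: successive powers of 3.
Position 9 falls in stream A as its term 5, giving 512.
Position 10 → stream A, term 6 = 729.

512, 729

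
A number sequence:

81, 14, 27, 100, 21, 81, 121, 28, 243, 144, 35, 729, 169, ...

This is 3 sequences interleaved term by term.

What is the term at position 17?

The terms cycle through 3 interleaved subsequences.
Track A: 81, 100, 121, 144, 169 — consecutive squares n² from n = 9.
Track B: 14, 21, 28, 35 — arithmetic, step +7.
Track C: 27, 81, 243, 729 — powers of 3.
Position 17 → track B, term 6 = 49.

49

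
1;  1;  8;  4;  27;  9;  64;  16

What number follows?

Odd-indexed and even-indexed terms follow separate rules.
Stream A: 1, 8, 27, 64 (the cubes 1³, 2³, 3³, …).
Stream B: 1, 4, 9, 16 (consecutive squares n² from n = 1).
Position 9 falls in stream A as its term 5, giving 125.

125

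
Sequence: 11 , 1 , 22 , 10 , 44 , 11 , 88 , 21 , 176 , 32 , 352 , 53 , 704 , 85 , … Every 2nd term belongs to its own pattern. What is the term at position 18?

223

Taking every 2nd term gives 2 separate tracks.
Stream A is 11, 22, 44, 88, 176, 352, 704, which is geometric, ×2 each step.
Stream B is 1, 10, 11, 21, 32, 53, 85, which is each term equals the sum of the previous two.
Term 18 comes from stream B (its 9th entry): 223.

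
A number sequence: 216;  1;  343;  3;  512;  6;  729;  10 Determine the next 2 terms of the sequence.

Taking every 2nd term gives 2 separate tracks.
Stream A = 216, 343, 512, 729: perfect cubes starting at 6³.
Stream B = 1, 3, 6, 10: the triangular numbers T_1, T_2, ….
The 9th slot belongs to stream A; its 5th term is 1000.
Position 10 falls in stream B as its term 5, giving 15.

1000, 15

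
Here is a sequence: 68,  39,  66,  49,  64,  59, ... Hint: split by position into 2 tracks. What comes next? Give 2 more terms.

62, 69

Odd-indexed and even-indexed terms follow separate rules.
Track A: 68, 66, 64 — linear: a_n = 70 − 2·n.
Track B: 39, 49, 59 — arithmetic, step +10.
Term 7 comes from track A (its 4th entry): 62.
The 8th slot belongs to track B; its 4th term is 69.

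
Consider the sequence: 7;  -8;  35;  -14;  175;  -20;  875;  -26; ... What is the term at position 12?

-38

Split by position mod 2 into 2 tracks.
Stream A = 7, 35, 175, 875: multiplying by 5 each time.
Stream B = -8, -14, -20, -26: arithmetic with common difference −6.
Term 12 comes from stream B (its 6th entry): -38.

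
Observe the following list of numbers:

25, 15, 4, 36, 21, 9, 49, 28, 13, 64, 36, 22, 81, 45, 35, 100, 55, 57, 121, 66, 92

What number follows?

Split by position mod 3: positions 1, 4, 7, … form one track, and each other residue class forms its own.
Subsequence A: 25, 36, 49, 64, 81, 100, 121. Perfect squares starting at 5².
Subsequence B: 15, 21, 28, 36, 45, 55, 66. The triangular numbers T_5, T_6, ….
Subsequence C: 4, 9, 13, 22, 35, 57, 92. A Fibonacci-like recurrence a_n = a_{n-1} + a_{n-2}.
The 22nd slot belongs to subsequence A; its 8th term is 144.

144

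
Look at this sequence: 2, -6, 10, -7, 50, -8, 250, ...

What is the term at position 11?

The terms cycle through 2 interleaved subsequences.
Subsequence A: 2, 10, 50, 250. A geometric progression (common ratio 5).
Subsequence B: -6, -7, -8. Arithmetic, step −1.
The 11th slot belongs to subsequence A; its 6th term is 6250.

6250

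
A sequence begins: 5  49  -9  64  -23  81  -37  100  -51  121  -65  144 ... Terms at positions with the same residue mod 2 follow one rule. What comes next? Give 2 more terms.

-79, 169

Positions 1, 3, 5, … form one subsequence and positions 2, 4, 6, … form another.
Track A: 5, -9, -23, -37, -51, -65. Arithmetic, step −14.
Track B: 49, 64, 81, 100, 121, 144. Perfect squares starting at 7².
The 13th slot belongs to track A; its 7th term is -79.
Position 14 → track B, term 7 = 169.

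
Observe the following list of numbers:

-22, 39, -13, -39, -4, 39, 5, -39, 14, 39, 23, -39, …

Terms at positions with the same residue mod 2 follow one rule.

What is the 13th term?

32

Split by position mod 2 into 2 tracks.
Subsequence A: -22, -13, -4, 5, 14, 23. Arithmetic, step +9.
Subsequence B: 39, -39, 39, -39, 39, -39. Oscillating between 39 and -39.
Position 13 → subsequence A, term 7 = 32.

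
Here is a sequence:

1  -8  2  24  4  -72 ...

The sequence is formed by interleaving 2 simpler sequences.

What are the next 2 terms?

The terms cycle through 2 interleaved subsequences.
Track A: 1, 2, 4 — powers of 2.
Track B: -8, 24, -72 — a geometric progression (common ratio -3).
The 7th slot belongs to track A; its 4th term is 8.
The 8th slot belongs to track B; its 4th term is 216.

8, 216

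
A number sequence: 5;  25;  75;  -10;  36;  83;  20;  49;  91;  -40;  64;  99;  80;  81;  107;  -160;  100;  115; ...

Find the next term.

The terms cycle through 3 interleaved subsequences.
Track A: 5, -10, 20, -40, 80, -160 (multiplying by -2 each time).
Track B: 25, 36, 49, 64, 81, 100 (the squares 5², 6², 7², …).
Track C: 75, 83, 91, 99, 107, 115 (linear: a_n = 67 + 8·n).
The 19th slot belongs to track A; its 7th term is 320.

320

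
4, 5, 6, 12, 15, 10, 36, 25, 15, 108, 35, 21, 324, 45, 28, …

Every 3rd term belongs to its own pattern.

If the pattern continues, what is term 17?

55

Split by position mod 3: positions 1, 4, 7, … form one track, and each other residue class forms its own.
Subsequence A: 4, 12, 36, 108, 324 — multiplying by 3 each time.
Subsequence B: 5, 15, 25, 35, 45 — arithmetic with common difference +10.
Subsequence C: 6, 10, 15, 21, 28 — triangular numbers starting at T_3.
Position 17 falls in subsequence B as its term 6, giving 55.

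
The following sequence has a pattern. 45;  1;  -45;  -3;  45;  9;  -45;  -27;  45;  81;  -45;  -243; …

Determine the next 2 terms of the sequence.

Odd-indexed and even-indexed terms follow separate rules.
Subsequence A: 45, -45, 45, -45, 45, -45 (oscillating between 45 and -45).
Subsequence B: 1, -3, 9, -27, 81, -243 (geometric, ×-3 each step).
The 13th slot belongs to subsequence A; its 7th term is 45.
Position 14 falls in subsequence B as its term 7, giving 729.

45, 729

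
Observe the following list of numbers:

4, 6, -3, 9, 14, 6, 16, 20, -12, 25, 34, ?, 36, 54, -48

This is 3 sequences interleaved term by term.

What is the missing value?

Taking every 3rd term gives 3 separate tracks.
Track A = 4, 9, 16, 25, 36: the squares 2², 3², 4², ….
Track B = 6, 14, 20, 34, 54: Fibonacci-style (each term is the sum of the two before it).
Track C = -3, 6, -12, ?, -48: geometric with ratio -2.
The gap is track C's term 4; the rule gives 24.

24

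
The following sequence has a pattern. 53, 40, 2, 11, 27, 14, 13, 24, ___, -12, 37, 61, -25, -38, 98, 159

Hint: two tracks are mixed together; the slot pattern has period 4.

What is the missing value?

1

The slot pattern repeats as AABB (period 4), so there are 2 interleaved tracks.
Track A: 53, 40, 27, 14, ?, -12, -25, -38. Arithmetic with common difference −13.
Track B: 2, 11, 13, 24, 37, 61, 98, 159. Fibonacci-style (each term is the sum of the two before it).
Filling track A at index 5 by its rule yields 1.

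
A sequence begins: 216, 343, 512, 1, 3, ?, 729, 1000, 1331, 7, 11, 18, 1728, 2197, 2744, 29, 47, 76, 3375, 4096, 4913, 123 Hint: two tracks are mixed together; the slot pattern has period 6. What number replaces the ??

Positions follow the repeating pattern AAABBB; grouping by letter gives 2 tracks.
Stream A = 216, 343, 512, 729, 1000, 1331, 1728, 2197, 2744, 3375, 4096, 4913: the cubes 6³, 7³, 8³, ….
Stream B = 1, 3, ?, 7, 11, 18, 29, 47, 76, 123: each term equals the sum of the previous two.
Filling stream B at index 3 by its rule yields 4.

4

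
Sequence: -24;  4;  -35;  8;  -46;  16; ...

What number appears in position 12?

Split by position mod 2 into 2 tracks.
Stream A: -24, -35, -46 (linear: a_n = -13 − 11·n).
Stream B: 4, 8, 16 (successive powers of 2).
Position 12 → stream B, term 6 = 128.

128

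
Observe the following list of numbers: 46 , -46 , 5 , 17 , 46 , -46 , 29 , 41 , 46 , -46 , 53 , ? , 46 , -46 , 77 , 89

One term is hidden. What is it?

The slot pattern repeats as AABB (period 4), so there are 2 interleaved tracks.
Track A is 46, -46, 46, -46, 46, -46, 46, -46, which is oscillating between 46 and -46.
Track B is 5, 17, 29, 41, 53, ?, 77, 89, which is adding 12 each time.
Filling track B at index 6 by its rule yields 65.

65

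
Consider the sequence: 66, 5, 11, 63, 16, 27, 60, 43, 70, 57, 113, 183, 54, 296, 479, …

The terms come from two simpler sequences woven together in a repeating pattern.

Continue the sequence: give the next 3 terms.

51, 775, 1254

The slot pattern repeats as ABB (period 3), so there are 2 interleaved tracks.
Stream A: 66, 63, 60, 57, 54 — subtracting 3 each time.
Stream B: 5, 11, 16, 27, 43, 70, 113, 183, 296, 479 — each term equals the sum of the previous two.
The 16th slot belongs to stream A; its 6th term is 51.
Position 17 → stream B, term 11 = 775.
Position 18 falls in stream B as its term 12, giving 1254.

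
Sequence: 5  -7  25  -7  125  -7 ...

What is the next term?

Split by position mod 2 into 2 tracks.
Track A = 5, 25, 125: multiplying by 5 each time.
Track B = -7, -7, -7: the constant sequence -7.
Term 7 comes from track A (its 4th entry): 625.

625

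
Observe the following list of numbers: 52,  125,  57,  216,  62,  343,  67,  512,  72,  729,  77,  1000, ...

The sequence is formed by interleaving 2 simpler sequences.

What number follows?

82

Positions 1, 3, 5, … form one subsequence and positions 2, 4, 6, … form another.
Subsequence A is 52, 57, 62, 67, 72, 77, which is arithmetic, step +5.
Subsequence B is 125, 216, 343, 512, 729, 1000, which is consecutive cubes n³ from n = 5.
Term 13 comes from subsequence A (its 7th entry): 82.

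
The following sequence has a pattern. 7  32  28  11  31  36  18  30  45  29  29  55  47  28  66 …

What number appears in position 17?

Taking every 3rd term gives 3 separate tracks.
Track A: 7, 11, 18, 29, 47. Each term equals the sum of the previous two.
Track B: 32, 31, 30, 29, 28. Arithmetic, step −1.
Track C: 28, 36, 45, 55, 66. Triangular numbers starting at T_7.
Position 17 falls in track B as its term 6, giving 27.

27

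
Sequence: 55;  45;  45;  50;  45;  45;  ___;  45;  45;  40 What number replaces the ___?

Positions follow the repeating pattern ABB; grouping by letter gives 2 tracks.
Track A is 55, 50, ?, 40, which is subtracting 5 each time.
Track B is 45, 45, 45, 45, 45, 45, which is always 45.
Track A's pattern makes the blank 45.

45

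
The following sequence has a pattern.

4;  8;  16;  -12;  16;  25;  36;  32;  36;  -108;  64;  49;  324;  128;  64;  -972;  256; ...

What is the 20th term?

512

Split by position mod 3 into 3 tracks.
Track A is 4, -12, 36, -108, 324, -972, which is geometric, ×-3 each step.
Track B is 8, 16, 32, 64, 128, 256, which is powers of 2.
Track C is 16, 25, 36, 49, 64, which is perfect squares starting at 4².
The 20th slot belongs to track B; its 7th term is 512.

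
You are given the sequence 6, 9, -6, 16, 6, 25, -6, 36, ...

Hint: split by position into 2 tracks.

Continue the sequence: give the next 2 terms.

Taking every 2nd term gives 2 separate tracks.
Stream A = 6, -6, 6, -6: the oscillation 6·(−1)^(n+1).
Stream B = 9, 16, 25, 36: the squares 3², 4², 5², ….
Position 9 falls in stream A as its term 5, giving 6.
Position 10 falls in stream B as its term 5, giving 49.

6, 49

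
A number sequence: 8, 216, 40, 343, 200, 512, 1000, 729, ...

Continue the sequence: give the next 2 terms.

5000, 1000

Taking every 2nd term gives 2 separate tracks.
Track A: 8, 40, 200, 1000. Multiplying by 5 each time.
Track B: 216, 343, 512, 729. The cubes 6³, 7³, 8³, ….
Position 9 → track A, term 5 = 5000.
Term 10 comes from track B (its 5th entry): 1000.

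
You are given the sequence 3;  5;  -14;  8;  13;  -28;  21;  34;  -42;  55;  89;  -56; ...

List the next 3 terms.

144, 233, -70

Positions follow the repeating pattern AAB; grouping by letter gives 2 tracks.
Stream A: 3, 5, 8, 13, 21, 34, 55, 89 — Fibonacci-style (each term is the sum of the two before it).
Stream B: -14, -28, -42, -56 — subtracting 14 each time.
Position 13 → stream A, term 9 = 144.
Position 14 falls in stream A as its term 10, giving 233.
Term 15 comes from stream B (its 5th entry): -70.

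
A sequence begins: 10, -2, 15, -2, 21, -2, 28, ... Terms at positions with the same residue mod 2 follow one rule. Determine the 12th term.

The terms cycle through 2 interleaved subsequences.
Subsequence A is 10, 15, 21, 28, which is triangular numbers n(n+1)/2 for n = 4, 5, ….
Subsequence B is -2, -2, -2, which is the constant sequence -2.
The 12th slot belongs to subsequence B; its 6th term is -2.

-2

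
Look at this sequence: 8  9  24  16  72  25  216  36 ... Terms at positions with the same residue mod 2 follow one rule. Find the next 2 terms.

648, 49

Positions 1, 3, 5, … form one subsequence and positions 2, 4, 6, … form another.
Track A is 8, 24, 72, 216, which is multiplying by 3 each time.
Track B is 9, 16, 25, 36, which is consecutive squares n² from n = 3.
Position 9 falls in track A as its term 5, giving 648.
Position 10 falls in track B as its term 5, giving 49.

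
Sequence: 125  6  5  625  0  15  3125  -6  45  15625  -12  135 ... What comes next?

Taking every 3rd term gives 3 separate tracks.
Subsequence A is 125, 625, 3125, 15625, which is powers of 5.
Subsequence B is 6, 0, -6, -12, which is linear: a_n = 12 − 6·n.
Subsequence C is 5, 15, 45, 135, which is geometric, ×3 each step.
Position 13 → subsequence A, term 5 = 78125.

78125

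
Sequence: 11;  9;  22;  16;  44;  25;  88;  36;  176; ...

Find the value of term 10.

49

The terms cycle through 2 interleaved subsequences.
Track A is 11, 22, 44, 88, 176, which is multiplying by 2 each time.
Track B is 9, 16, 25, 36, which is perfect squares starting at 3².
Position 10 → track B, term 5 = 49.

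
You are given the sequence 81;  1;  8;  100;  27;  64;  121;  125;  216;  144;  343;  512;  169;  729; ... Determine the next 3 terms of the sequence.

Reading positions in blocks of 3 reveals the pattern ABB — 2 tracks woven together.
Stream A: 81, 100, 121, 144, 169 — consecutive squares n² from n = 9.
Stream B: 1, 8, 27, 64, 125, 216, 343, 512, 729 — consecutive cubes n³ from n = 1.
Position 15 falls in stream B as its term 10, giving 1000.
Position 16 falls in stream A as its term 6, giving 196.
Term 17 comes from stream B (its 11th entry): 1331.

1000, 196, 1331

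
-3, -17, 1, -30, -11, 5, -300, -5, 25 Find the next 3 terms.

-3000, 1, 125

Split by position mod 3: positions 1, 4, 7, … form one track, and each other residue class forms its own.
Track A is -3, -30, -300, which is geometric, ×10 each step.
Track B is -17, -11, -5, which is linear: a_n = -23 + 6·n.
Track C is 1, 5, 25, which is powers of 5.
Position 10 → track A, term 4 = -3000.
The 11th slot belongs to track B; its 4th term is 1.
Position 12 → track C, term 4 = 125.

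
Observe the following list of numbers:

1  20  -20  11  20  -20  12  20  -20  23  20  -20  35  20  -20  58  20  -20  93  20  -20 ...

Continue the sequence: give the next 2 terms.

Positions follow the repeating pattern ABB; grouping by letter gives 2 tracks.
Subsequence A = 1, 11, 12, 23, 35, 58, 93: a Fibonacci-like recurrence a_n = a_{n-1} + a_{n-2}.
Subsequence B = 20, -20, 20, -20, 20, -20, 20, -20, 20, -20, 20, -20, 20, -20: alternating ±20.
Term 22 comes from subsequence A (its 8th entry): 151.
Position 23 → subsequence B, term 15 = 20.

151, 20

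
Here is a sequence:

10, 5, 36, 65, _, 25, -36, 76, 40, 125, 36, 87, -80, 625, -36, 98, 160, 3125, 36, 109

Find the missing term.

-20

The terms cycle through 4 interleaved subsequences.
Stream A: 10, ?, 40, -80, 160 (a geometric progression (common ratio -2)).
Stream B: 5, 25, 125, 625, 3125 (successive powers of 5).
Stream C: 36, -36, 36, -36, 36 (alternating ±36).
Stream D: 65, 76, 87, 98, 109 (linear: a_n = 54 + 11·n).
Stream A's pattern makes the blank -20.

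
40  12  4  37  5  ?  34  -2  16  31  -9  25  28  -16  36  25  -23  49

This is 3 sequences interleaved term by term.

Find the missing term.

Split by position mod 3: positions 1, 4, 7, … form one track, and each other residue class forms its own.
Track A: 40, 37, 34, 31, 28, 25. Arithmetic with common difference −3.
Track B: 12, 5, -2, -9, -16, -23. Arithmetic, step −7.
Track C: 4, ?, 16, 25, 36, 49. Consecutive squares n² from n = 2.
So the missing entry in track C is 9.

9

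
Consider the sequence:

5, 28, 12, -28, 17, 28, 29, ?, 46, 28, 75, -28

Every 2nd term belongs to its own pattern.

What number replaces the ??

Split by position mod 2 into 2 tracks.
Track A: 5, 12, 17, 29, 46, 75. Each term equals the sum of the previous two.
Track B: 28, -28, 28, ?, 28, -28. Alternating ±28.
Track B's pattern makes the blank -28.

-28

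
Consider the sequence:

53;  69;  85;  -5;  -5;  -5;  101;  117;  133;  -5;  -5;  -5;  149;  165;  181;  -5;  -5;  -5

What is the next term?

197

Reading positions in blocks of 6 reveals the pattern AAABBB — 2 tracks woven together.
Subsequence A is 53, 69, 85, 101, 117, 133, 149, 165, 181, which is linear: a_n = 37 + 16·n.
Subsequence B is -5, -5, -5, -5, -5, -5, -5, -5, -5, which is the constant sequence -5.
Position 19 → subsequence A, term 10 = 197.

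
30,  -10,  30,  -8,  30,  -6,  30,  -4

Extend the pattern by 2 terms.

30, -2

Taking every 2nd term gives 2 separate tracks.
Subsequence A: 30, 30, 30, 30 (constant 30).
Subsequence B: -10, -8, -6, -4 (arithmetic, step +2).
Term 9 comes from subsequence A (its 5th entry): 30.
Position 10 falls in subsequence B as its term 5, giving -2.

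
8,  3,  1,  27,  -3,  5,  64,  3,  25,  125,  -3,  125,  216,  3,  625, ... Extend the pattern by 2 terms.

343, -3

Split by position mod 3 into 3 tracks.
Track A = 8, 27, 64, 125, 216: perfect cubes starting at 2³.
Track B = 3, -3, 3, -3, 3: alternating ±3.
Track C = 1, 5, 25, 125, 625: powers 5^0, 5^1, 5^2, ….
Position 16 falls in track A as its term 6, giving 343.
Term 17 comes from track B (its 6th entry): -3.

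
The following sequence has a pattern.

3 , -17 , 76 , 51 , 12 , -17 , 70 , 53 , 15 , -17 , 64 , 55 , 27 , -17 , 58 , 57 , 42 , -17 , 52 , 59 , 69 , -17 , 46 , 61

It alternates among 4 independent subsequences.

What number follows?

111

Split by position mod 4 into 4 tracks.
Track A = 3, 12, 15, 27, 42, 69: a Fibonacci-like recurrence a_n = a_{n-1} + a_{n-2}.
Track B = -17, -17, -17, -17, -17, -17: constant -17.
Track C = 76, 70, 64, 58, 52, 46: arithmetic with common difference −6.
Track D = 51, 53, 55, 57, 59, 61: arithmetic, step +2.
Position 25 → track A, term 7 = 111.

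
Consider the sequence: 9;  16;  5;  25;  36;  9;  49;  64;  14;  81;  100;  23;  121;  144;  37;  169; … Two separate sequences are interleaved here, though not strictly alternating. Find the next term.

The slot pattern repeats as AAB (period 3), so there are 2 interleaved tracks.
Track A: 9, 16, 25, 36, 49, 64, 81, 100, 121, 144, 169 — consecutive squares n² from n = 3.
Track B: 5, 9, 14, 23, 37 — Fibonacci-style (each term is the sum of the two before it).
The 17th slot belongs to track A; its 12th term is 196.

196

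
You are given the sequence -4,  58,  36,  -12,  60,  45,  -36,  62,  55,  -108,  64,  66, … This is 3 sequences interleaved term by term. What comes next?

The terms cycle through 3 interleaved subsequences.
Track A: -4, -12, -36, -108 (geometric, ×3 each step).
Track B: 58, 60, 62, 64 (arithmetic with common difference +2).
Track C: 36, 45, 55, 66 (triangular numbers n(n+1)/2 for n = 8, 9, …).
The 13th slot belongs to track A; its 5th term is -324.

-324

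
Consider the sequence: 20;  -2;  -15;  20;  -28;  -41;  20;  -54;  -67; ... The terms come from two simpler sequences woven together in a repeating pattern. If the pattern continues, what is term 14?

-106

Reading positions in blocks of 3 reveals the pattern ABB — 2 tracks woven together.
Subsequence A: 20, 20, 20. Constant 20.
Subsequence B: -2, -15, -28, -41, -54, -67. Arithmetic, step −13.
Position 14 falls in subsequence B as its term 9, giving -106.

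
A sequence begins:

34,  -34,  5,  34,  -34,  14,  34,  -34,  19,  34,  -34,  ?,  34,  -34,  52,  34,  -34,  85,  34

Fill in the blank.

Reading positions in blocks of 3 reveals the pattern AAB — 2 tracks woven together.
Stream A: 34, -34, 34, -34, 34, -34, 34, -34, 34, -34, 34, -34, 34 — oscillating between 34 and -34.
Stream B: 5, 14, 19, ?, 52, 85 — a Fibonacci-like recurrence a_n = a_{n-1} + a_{n-2}.
Stream B's pattern makes the blank 33.

33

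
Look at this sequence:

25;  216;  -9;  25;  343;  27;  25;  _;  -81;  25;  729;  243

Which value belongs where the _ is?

Read the sequence 3 terms at a time; column i is its own pattern.
Stream A: 25, 25, 25, 25. Constant 25.
Stream B: 216, 343, ?, 729. Perfect cubes starting at 6³.
Stream C: -9, 27, -81, 243. A geometric progression (common ratio -3).
So the missing entry in stream B is 512.

512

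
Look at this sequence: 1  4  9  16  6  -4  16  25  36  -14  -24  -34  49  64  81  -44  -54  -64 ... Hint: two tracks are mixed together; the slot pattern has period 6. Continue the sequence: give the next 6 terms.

Positions follow the repeating pattern AAABBB; grouping by letter gives 2 tracks.
Subsequence A: 1, 4, 9, 16, 25, 36, 49, 64, 81 — perfect squares starting at 1².
Subsequence B: 16, 6, -4, -14, -24, -34, -44, -54, -64 — arithmetic, step −10.
The 19th slot belongs to subsequence A; its 10th term is 100.
Position 20 falls in subsequence A as its term 11, giving 121.
Term 21 comes from subsequence A (its 12th entry): 144.
The 22nd slot belongs to subsequence B; its 10th term is -74.
Position 23 falls in subsequence B as its term 11, giving -84.
The 24th slot belongs to subsequence B; its 12th term is -94.

100, 121, 144, -74, -84, -94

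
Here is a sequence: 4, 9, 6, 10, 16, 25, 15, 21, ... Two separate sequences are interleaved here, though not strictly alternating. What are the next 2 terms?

36, 49

Reading positions in blocks of 4 reveals the pattern AABB — 2 tracks woven together.
Track A: 4, 9, 16, 25 — perfect squares starting at 2².
Track B: 6, 10, 15, 21 — triangular numbers starting at T_3.
Term 9 comes from track A (its 5th entry): 36.
Term 10 comes from track A (its 6th entry): 49.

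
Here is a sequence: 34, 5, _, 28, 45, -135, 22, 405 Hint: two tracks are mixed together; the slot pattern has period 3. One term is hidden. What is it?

-15

The slot pattern repeats as ABB (period 3), so there are 2 interleaved tracks.
Track A: 34, 28, 22 — arithmetic with common difference −6.
Track B: 5, ?, 45, -135, 405 — geometric, ×-3 each step.
Track B's pattern makes the blank -15.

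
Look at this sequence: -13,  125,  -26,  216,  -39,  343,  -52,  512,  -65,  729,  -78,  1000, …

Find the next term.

Split by position mod 2 into 2 tracks.
Subsequence A: -13, -26, -39, -52, -65, -78. Linear: a_n = −13·n.
Subsequence B: 125, 216, 343, 512, 729, 1000. The cubes 5³, 6³, 7³, ….
Position 13 → subsequence A, term 7 = -91.

-91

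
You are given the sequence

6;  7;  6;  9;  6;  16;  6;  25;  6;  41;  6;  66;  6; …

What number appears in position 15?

6

Positions 1, 3, 5, … form one subsequence and positions 2, 4, 6, … form another.
Subsequence A: 6, 6, 6, 6, 6, 6, 6 (the constant sequence 6).
Subsequence B: 7, 9, 16, 25, 41, 66 (Fibonacci-style (each term is the sum of the two before it)).
The 15th slot belongs to subsequence A; its 8th term is 6.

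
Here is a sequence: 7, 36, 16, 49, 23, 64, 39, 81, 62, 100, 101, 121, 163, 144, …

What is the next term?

264

The terms cycle through 2 interleaved subsequences.
Subsequence A = 7, 16, 23, 39, 62, 101, 163: each term equals the sum of the previous two.
Subsequence B = 36, 49, 64, 81, 100, 121, 144: perfect squares starting at 6².
Position 15 → subsequence A, term 8 = 264.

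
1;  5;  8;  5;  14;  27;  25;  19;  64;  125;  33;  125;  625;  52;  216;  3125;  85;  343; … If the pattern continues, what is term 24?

729

The terms cycle through 3 interleaved subsequences.
Subsequence A: 1, 5, 25, 125, 625, 3125 — successive powers of 5.
Subsequence B: 5, 14, 19, 33, 52, 85 — Fibonacci-style (each term is the sum of the two before it).
Subsequence C: 8, 27, 64, 125, 216, 343 — perfect cubes starting at 2³.
The 24th slot belongs to subsequence C; its 8th term is 729.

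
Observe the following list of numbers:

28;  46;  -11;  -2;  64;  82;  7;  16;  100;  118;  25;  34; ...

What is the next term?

136

The slot pattern repeats as AABB (period 4), so there are 2 interleaved tracks.
Stream A: 28, 46, 64, 82, 100, 118 (arithmetic with common difference +18).
Stream B: -11, -2, 7, 16, 25, 34 (adding 9 each time).
Position 13 → stream A, term 7 = 136.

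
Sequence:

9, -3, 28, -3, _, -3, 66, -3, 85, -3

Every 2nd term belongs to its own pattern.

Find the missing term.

The terms cycle through 2 interleaved subsequences.
Subsequence A = 9, 28, ?, 66, 85: arithmetic with common difference +19.
Subsequence B = -3, -3, -3, -3, -3: the constant sequence -3.
Filling subsequence A at index 3 by its rule yields 47.

47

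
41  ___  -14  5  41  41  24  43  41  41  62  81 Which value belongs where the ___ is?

Positions follow the repeating pattern AABB; grouping by letter gives 2 tracks.
Track A: 41, ?, 41, 41, 41, 41 — always 41.
Track B: -14, 5, 24, 43, 62, 81 — linear: a_n = -33 + 19·n.
So the missing entry in track A is 41.

41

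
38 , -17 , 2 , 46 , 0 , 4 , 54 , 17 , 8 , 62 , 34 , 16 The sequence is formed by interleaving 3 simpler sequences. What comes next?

70

Split by position mod 3 into 3 tracks.
Track A: 38, 46, 54, 62 — linear: a_n = 30 + 8·n.
Track B: -17, 0, 17, 34 — adding 17 each time.
Track C: 2, 4, 8, 16 — geometric, ×2 each step.
Term 13 comes from track A (its 5th entry): 70.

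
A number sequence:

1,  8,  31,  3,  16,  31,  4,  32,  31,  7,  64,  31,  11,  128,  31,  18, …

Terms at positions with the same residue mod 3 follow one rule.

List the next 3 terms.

256, 31, 29

Read the sequence 3 terms at a time; column i is its own pattern.
Stream A: 1, 3, 4, 7, 11, 18. Fibonacci-style (each term is the sum of the two before it).
Stream B: 8, 16, 32, 64, 128. Powers of 2.
Stream C: 31, 31, 31, 31, 31. Constant 31.
Position 17 falls in stream B as its term 6, giving 256.
Position 18 → stream C, term 6 = 31.
Position 19 falls in stream A as its term 7, giving 29.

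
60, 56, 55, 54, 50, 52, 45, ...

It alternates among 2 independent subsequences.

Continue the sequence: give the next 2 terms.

50, 40

Split by position mod 2 into 2 tracks.
Track A is 60, 55, 50, 45, which is linear: a_n = 65 − 5·n.
Track B is 56, 54, 52, which is linear: a_n = 58 − 2·n.
Position 8 falls in track B as its term 4, giving 50.
Term 9 comes from track A (its 5th entry): 40.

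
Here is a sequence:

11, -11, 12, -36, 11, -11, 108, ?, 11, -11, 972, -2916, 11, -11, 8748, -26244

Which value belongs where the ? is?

-324

Reading positions in blocks of 4 reveals the pattern AABB — 2 tracks woven together.
Subsequence A: 11, -11, 11, -11, 11, -11, 11, -11 — alternating ±11.
Subsequence B: 12, -36, 108, ?, 972, -2916, 8748, -26244 — multiplying by -3 each time.
So the missing entry in subsequence B is -324.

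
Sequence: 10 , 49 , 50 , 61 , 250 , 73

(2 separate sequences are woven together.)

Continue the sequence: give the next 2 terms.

Taking every 2nd term gives 2 separate tracks.
Track A is 10, 50, 250, which is multiplying by 5 each time.
Track B is 49, 61, 73, which is arithmetic, step +12.
Position 7 → track A, term 4 = 1250.
Position 8 falls in track B as its term 4, giving 85.

1250, 85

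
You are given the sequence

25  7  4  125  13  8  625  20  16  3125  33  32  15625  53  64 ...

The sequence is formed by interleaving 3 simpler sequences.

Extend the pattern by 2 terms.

Split by position mod 3: positions 1, 4, 7, … form one track, and each other residue class forms its own.
Track A: 25, 125, 625, 3125, 15625 (successive powers of 5).
Track B: 7, 13, 20, 33, 53 (a Fibonacci-like recurrence a_n = a_{n-1} + a_{n-2}).
Track C: 4, 8, 16, 32, 64 (geometric with ratio 2).
Position 16 → track A, term 6 = 78125.
The 17th slot belongs to track B; its 6th term is 86.

78125, 86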